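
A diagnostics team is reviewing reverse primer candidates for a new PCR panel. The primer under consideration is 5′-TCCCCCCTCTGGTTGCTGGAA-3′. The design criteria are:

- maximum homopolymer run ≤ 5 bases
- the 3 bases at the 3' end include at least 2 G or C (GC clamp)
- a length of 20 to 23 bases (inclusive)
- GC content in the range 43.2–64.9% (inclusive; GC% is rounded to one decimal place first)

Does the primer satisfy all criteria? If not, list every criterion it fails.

Base counts: A=2, T=6, G=5, C=8 (length 21).
homopolymer run: longest run = 6, exceeds 5 ✗
GC clamp: 3' end GAA has 1 G/C, need ≥2 ✗
length: length 21 ✓
GC content: GC 13/21 = 61.9% ✓

Fails: homopolymer run, GC clamp.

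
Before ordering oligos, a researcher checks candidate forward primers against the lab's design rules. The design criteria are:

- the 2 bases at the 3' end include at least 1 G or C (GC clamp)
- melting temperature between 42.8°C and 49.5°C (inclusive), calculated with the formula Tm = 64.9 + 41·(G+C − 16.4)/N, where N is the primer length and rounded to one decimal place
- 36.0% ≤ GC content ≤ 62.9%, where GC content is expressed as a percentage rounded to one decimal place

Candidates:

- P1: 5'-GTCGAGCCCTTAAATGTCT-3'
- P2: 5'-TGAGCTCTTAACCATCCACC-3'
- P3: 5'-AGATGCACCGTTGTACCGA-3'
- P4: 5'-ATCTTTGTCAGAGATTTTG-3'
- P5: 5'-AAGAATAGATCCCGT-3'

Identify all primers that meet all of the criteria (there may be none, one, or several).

P1 only.

P1 (19 nt, A=4 T=6 G=4 C=5): 3' end CT has 1 G/C ✓; Tm = 64.9 + 41·(9 − 16.4)/19 = 48.9°C ✓; GC 9/19 = 47.4% ✓ — passes.
P2 (20 nt, A=5 T=5 G=2 C=8): 3' end CC has 2 G/C ✓; Tm = 64.9 + 41·(10 − 16.4)/20 = 51.8°C, outside 42.8–49.5°C ✗; GC 10/20 = 50.0% ✓ — fails.
P3 (19 nt, A=5 T=4 G=5 C=5): 3' end GA has 1 G/C ✓; Tm = 64.9 + 41·(10 − 16.4)/19 = 51.1°C, outside 42.8–49.5°C ✗; GC 10/19 = 52.6% ✓ — fails.
P4 (19 nt, A=4 T=9 G=4 C=2): 3' end TG has 1 G/C ✓; Tm = 64.9 + 41·(6 − 16.4)/19 = 42.5°C, outside 42.8–49.5°C ✗; GC 6/19 = 31.6%, outside 36.0–62.9% ✗ — fails.
P5 (15 nt, A=6 T=3 G=3 C=3): 3' end GT has 1 G/C ✓; Tm = 64.9 + 41·(6 − 16.4)/15 = 36.5°C, outside 42.8–49.5°C ✗; GC 6/15 = 40.0% ✓ — fails.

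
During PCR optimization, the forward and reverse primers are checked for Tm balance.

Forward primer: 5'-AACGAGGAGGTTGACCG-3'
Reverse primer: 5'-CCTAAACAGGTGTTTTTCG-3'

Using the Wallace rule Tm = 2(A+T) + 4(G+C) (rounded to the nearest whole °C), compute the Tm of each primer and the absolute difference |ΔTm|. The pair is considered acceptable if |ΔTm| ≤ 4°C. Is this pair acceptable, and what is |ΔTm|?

|ΔTm| = 0°C; the pair is acceptable.

Forward: A=5 T=2 G=7 C=3 → Tm = 2·7 + 4·10 = 54°C.
Reverse: A=4 T=7 G=4 C=4 → Tm = 2·11 + 4·8 = 54°C.
|ΔTm| = |54 − 54| = 0°C, ≤ 4°C.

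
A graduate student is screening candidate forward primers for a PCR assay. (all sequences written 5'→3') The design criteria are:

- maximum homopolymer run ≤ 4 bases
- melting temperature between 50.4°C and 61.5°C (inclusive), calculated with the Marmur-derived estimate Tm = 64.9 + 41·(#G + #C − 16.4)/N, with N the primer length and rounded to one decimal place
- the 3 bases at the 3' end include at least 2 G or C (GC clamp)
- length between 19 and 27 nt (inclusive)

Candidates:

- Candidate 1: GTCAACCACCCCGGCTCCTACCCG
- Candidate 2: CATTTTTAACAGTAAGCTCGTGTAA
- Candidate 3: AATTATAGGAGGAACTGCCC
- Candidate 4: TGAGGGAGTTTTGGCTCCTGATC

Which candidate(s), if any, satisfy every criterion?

Candidate 1 (24 nt, A=4 T=3 G=4 C=13): longest run = 4 ✓; Tm = 64.9 + 41·(17 − 16.4)/24 = 65.9°C, outside 50.4–61.5°C ✗; 3' end CCG has 3 G/C ✓; length 24 ✓ — fails.
Candidate 2 (25 nt, A=8 T=9 G=4 C=4): longest run = 5, exceeds 4 ✗; Tm = 64.9 + 41·(8 − 16.4)/25 = 51.1°C ✓; 3' end TAA has 0 G/C, need ≥2 ✗; length 25 ✓ — fails.
Candidate 3 (20 nt, A=7 T=4 G=5 C=4): longest run = 3 ✓; Tm = 64.9 + 41·(9 − 16.4)/20 = 49.7°C, outside 50.4–61.5°C ✗; 3' end CCC has 3 G/C ✓; length 20 ✓ — fails.
Candidate 4 (23 nt, A=3 T=8 G=8 C=4): longest run = 4 ✓; Tm = 64.9 + 41·(12 − 16.4)/23 = 57.1°C ✓; 3' end ATC has 1 G/C, need ≥2 ✗; length 23 ✓ — fails.

None of the candidates satisfy all criteria.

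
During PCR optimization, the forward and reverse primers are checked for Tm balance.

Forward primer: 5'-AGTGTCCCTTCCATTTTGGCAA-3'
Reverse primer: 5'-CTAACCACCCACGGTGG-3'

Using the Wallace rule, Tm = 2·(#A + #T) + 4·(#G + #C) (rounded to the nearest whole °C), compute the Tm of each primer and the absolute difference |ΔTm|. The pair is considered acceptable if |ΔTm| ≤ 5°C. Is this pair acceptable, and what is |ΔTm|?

|ΔTm| = 8°C; the pair is not acceptable.

Forward: A=4 T=8 G=4 C=6 → Tm = 2·12 + 4·10 = 64°C.
Reverse: A=4 T=2 G=4 C=7 → Tm = 2·6 + 4·11 = 56°C.
|ΔTm| = |64 − 56| = 8°C, > 5°C.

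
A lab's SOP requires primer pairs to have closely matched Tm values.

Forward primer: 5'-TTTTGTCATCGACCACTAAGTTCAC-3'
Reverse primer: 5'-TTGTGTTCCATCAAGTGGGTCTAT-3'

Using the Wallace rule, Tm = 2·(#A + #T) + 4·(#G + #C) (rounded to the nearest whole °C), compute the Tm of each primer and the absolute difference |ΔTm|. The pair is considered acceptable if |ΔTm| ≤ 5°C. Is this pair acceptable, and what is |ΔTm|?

Forward: A=6 T=9 G=3 C=7 → Tm = 2·15 + 4·10 = 70°C.
Reverse: A=4 T=10 G=6 C=4 → Tm = 2·14 + 4·10 = 68°C.
|ΔTm| = |70 − 68| = 2°C, ≤ 5°C.

|ΔTm| = 2°C; the pair is acceptable.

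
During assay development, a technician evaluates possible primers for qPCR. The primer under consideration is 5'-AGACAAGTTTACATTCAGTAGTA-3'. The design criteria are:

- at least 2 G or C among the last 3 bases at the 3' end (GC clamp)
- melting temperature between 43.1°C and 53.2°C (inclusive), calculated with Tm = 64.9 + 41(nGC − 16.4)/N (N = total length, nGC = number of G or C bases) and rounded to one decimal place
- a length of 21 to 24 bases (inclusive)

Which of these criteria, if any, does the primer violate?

Base counts: A=9, T=7, G=4, C=3 (length 23).
GC clamp: 3' end GTA has 1 G/C, need ≥2 ✗
Tm: Tm = 64.9 + 41·(7 − 16.4)/23 = 48.1°C ✓
length: length 23 ✓

Fails: GC clamp.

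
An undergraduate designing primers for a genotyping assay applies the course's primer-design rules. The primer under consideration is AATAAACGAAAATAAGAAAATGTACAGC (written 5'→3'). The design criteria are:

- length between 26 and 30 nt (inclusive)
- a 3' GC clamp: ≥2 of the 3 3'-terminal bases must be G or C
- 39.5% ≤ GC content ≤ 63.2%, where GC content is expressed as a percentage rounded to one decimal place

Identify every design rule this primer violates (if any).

Base counts: A=17, T=4, G=4, C=3 (length 28).
length: length 28 ✓
GC clamp: 3' end AGC has 2 G/C ✓
GC content: GC 7/28 = 25.0%, outside 39.5–63.2% ✗

Fails: GC content.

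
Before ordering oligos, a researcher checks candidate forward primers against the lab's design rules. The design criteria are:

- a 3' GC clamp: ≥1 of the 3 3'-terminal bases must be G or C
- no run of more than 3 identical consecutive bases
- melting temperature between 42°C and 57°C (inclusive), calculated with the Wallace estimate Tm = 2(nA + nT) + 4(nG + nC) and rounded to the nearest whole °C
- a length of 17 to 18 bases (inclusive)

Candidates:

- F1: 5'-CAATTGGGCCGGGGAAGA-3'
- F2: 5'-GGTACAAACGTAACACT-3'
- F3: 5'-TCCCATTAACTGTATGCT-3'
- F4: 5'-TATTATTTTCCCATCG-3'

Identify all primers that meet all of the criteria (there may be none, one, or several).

F1 (18 nt, A=5 T=2 G=8 C=3): 3' end AGA has 1 G/C ✓; longest run = 4, exceeds 3 ✗; Tm = 2·7 + 4·11 = 58°C, outside 42–57°C ✗; length 18 ✓ — fails.
F2 (17 nt, A=7 T=3 G=3 C=4): 3' end ACT has 1 G/C ✓; longest run = 3 ✓; Tm = 2·10 + 4·7 = 48°C ✓; length 17 ✓ — passes.
F3 (18 nt, A=4 T=7 G=2 C=5): 3' end GCT has 2 G/C ✓; longest run = 3 ✓; Tm = 2·11 + 4·7 = 50°C ✓; length 18 ✓ — passes.
F4 (16 nt, A=3 T=8 G=1 C=4): 3' end TCG has 2 G/C ✓; longest run = 4, exceeds 3 ✗; Tm = 2·11 + 4·5 = 42°C ✓; length 16, outside 17–18 ✗ — fails.

F2 and F3.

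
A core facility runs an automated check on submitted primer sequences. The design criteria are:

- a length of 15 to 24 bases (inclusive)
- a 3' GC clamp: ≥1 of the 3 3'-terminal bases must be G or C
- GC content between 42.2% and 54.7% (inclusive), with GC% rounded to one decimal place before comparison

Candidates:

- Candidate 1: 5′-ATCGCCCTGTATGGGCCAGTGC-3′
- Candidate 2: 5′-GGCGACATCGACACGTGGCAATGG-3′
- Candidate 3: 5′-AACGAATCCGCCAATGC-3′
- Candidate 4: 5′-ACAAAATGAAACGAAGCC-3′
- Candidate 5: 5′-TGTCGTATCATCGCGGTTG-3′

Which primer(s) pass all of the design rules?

Candidate 3 and Candidate 5.

Candidate 1 (22 nt, A=3 T=5 G=7 C=7): length 22 ✓; 3' end TGC has 2 G/C ✓; GC 14/22 = 63.6%, outside 42.2–54.7% ✗ — fails.
Candidate 2 (24 nt, A=6 T=3 G=9 C=6): length 24 ✓; 3' end TGG has 2 G/C ✓; GC 15/24 = 62.5%, outside 42.2–54.7% ✗ — fails.
Candidate 3 (17 nt, A=6 T=2 G=3 C=6): length 17 ✓; 3' end TGC has 2 G/C ✓; GC 9/17 = 52.9% ✓ — passes.
Candidate 4 (18 nt, A=10 T=1 G=3 C=4): length 18 ✓; 3' end GCC has 3 G/C ✓; GC 7/18 = 38.9%, outside 42.2–54.7% ✗ — fails.
Candidate 5 (19 nt, A=2 T=7 G=6 C=4): length 19 ✓; 3' end TTG has 1 G/C ✓; GC 10/19 = 52.6% ✓ — passes.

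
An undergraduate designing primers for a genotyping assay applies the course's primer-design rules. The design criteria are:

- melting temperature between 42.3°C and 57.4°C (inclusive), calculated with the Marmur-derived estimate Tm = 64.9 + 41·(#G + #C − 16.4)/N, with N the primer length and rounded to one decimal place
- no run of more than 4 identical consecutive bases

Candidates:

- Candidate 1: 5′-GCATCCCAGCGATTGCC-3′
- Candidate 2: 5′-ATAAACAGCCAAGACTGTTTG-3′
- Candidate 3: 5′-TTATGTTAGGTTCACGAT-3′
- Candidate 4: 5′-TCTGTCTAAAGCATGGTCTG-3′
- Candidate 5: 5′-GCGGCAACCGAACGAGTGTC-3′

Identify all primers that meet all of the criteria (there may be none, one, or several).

Candidate 1, Candidate 2 and Candidate 4.

Candidate 1 (17 nt, A=3 T=3 G=4 C=7): Tm = 64.9 + 41·(11 − 16.4)/17 = 51.9°C ✓; longest run = 3 ✓ — passes.
Candidate 2 (21 nt, A=8 T=5 G=4 C=4): Tm = 64.9 + 41·(8 − 16.4)/21 = 48.5°C ✓; longest run = 3 ✓ — passes.
Candidate 3 (18 nt, A=4 T=8 G=4 C=2): Tm = 64.9 + 41·(6 − 16.4)/18 = 41.2°C, outside 42.3–57.4°C ✗; longest run = 2 ✓ — fails.
Candidate 4 (20 nt, A=4 T=7 G=5 C=4): Tm = 64.9 + 41·(9 − 16.4)/20 = 49.7°C ✓; longest run = 3 ✓ — passes.
Candidate 5 (20 nt, A=5 T=2 G=7 C=6): Tm = 64.9 + 41·(13 − 16.4)/20 = 57.9°C, outside 42.3–57.4°C ✗; longest run = 2 ✓ — fails.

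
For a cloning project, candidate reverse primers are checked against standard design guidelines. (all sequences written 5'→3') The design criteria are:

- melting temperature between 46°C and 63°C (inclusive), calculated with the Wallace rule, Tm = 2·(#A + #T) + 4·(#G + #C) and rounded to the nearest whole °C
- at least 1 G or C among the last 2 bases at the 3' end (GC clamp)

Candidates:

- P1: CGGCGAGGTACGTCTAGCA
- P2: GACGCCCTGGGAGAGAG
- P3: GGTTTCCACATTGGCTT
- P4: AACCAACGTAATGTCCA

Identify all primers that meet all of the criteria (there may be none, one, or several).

P1 (19 nt, A=4 T=3 G=7 C=5): Tm = 2·7 + 4·12 = 62°C ✓; 3' end CA has 1 G/C ✓ — passes.
P2 (17 nt, A=4 T=1 G=8 C=4): Tm = 2·5 + 4·12 = 58°C ✓; 3' end AG has 1 G/C ✓ — passes.
P3 (17 nt, A=2 T=7 G=4 C=4): Tm = 2·9 + 4·8 = 50°C ✓; 3' end TT has 0 G/C, need ≥1 ✗ — fails.
P4 (17 nt, A=7 T=3 G=2 C=5): Tm = 2·10 + 4·7 = 48°C ✓; 3' end CA has 1 G/C ✓ — passes.

P1, P2 and P4.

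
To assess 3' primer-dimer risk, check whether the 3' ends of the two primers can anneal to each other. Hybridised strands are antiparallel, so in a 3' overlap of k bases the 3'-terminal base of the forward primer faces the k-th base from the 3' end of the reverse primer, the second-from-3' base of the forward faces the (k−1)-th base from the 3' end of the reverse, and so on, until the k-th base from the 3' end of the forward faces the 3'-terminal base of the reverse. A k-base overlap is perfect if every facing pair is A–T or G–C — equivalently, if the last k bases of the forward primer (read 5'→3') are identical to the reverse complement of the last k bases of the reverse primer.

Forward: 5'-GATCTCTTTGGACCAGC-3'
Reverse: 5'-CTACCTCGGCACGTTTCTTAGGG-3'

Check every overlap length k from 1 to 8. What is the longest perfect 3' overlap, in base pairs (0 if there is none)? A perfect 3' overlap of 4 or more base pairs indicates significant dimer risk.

Last 8 bases (5'→3') — forward …GGACCAGC, reverse …TCTTAGGG.
Reverse complement of the reverse primer's last 8 bases: CCCTAAGA; its first k bases are the reverse complement of the reverse primer's last k bases, so a perfect k-base overlap needs the forward primer's last k bases to equal them.
Comparing (forward last k vs required): k=1: C vs C ✓; k=2: GC vs CC ✗; k=3: AGC vs CCC ✗; k=4: CAGC vs CCCT ✗; k=5: CCAGC vs CCCTA ✗; k=6: ACCAGC vs CCCTAA ✗; k=7: GACCAGC vs CCCTAAG ✗; k=8: GGACCAGC vs CCCTAAGA ✗.
Only k = 1 is perfect, so the longest perfect 3' overlap is 1.

Longest perfect overlap: 1 complementary base pair; below the dimer-risk threshold (threshold 4).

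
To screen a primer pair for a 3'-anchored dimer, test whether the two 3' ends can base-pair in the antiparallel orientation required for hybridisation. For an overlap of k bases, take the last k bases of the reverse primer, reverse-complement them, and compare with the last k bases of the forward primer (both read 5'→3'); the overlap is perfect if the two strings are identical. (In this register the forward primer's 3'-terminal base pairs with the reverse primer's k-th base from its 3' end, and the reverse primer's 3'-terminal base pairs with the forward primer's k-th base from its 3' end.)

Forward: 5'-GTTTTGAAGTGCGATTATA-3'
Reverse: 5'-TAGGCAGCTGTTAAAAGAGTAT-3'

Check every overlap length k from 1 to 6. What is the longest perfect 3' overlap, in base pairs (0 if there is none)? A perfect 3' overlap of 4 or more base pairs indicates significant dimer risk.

Last 6 bases (5'→3') — forward …ATTATA, reverse …GAGTAT.
Reverse complement of the reverse primer's last 6 bases: ATACTC; its first k bases are the reverse complement of the reverse primer's last k bases, so a perfect k-base overlap needs the forward primer's last k bases to equal them.
Comparing (forward last k vs required): k=1: A vs A ✓; k=2: TA vs AT ✗; k=3: ATA vs ATA ✓; k=4: TATA vs ATAC ✗; k=5: TTATA vs ATACT ✗; k=6: ATTATA vs ATACTC ✗.
Perfect overlaps at k = 1, 3; the largest is 3.

Longest perfect overlap: 3 complementary base pairs; below the dimer-risk threshold (threshold 4).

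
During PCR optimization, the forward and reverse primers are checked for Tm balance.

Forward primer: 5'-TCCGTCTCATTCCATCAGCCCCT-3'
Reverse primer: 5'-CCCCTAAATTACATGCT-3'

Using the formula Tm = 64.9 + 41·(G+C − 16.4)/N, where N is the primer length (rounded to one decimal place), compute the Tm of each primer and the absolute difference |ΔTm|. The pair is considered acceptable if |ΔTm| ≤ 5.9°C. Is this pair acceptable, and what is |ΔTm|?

|ΔTm| = 16.6°C; the pair is not acceptable.

Forward: G+C = 13, N = 23 → Tm = 64.9 + 41·(13 − 16.4)/23 = 58.8°C.
Reverse: G+C = 7, N = 17 → Tm = 64.9 + 41·(7 − 16.4)/17 = 42.2°C.
|ΔTm| = |58.8 − 42.2| = 16.6°C, > 5.9°C.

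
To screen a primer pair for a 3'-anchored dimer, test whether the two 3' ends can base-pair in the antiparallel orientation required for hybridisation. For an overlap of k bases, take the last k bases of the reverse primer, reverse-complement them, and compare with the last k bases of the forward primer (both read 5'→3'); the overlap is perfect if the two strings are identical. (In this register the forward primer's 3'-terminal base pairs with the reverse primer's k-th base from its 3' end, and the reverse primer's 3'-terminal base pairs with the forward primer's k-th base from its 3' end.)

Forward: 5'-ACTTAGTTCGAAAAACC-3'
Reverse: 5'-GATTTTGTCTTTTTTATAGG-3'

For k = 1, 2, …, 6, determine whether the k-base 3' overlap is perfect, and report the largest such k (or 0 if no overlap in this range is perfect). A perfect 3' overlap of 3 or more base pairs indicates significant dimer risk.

Longest perfect overlap: 2 complementary base pairs; below the dimer-risk threshold (threshold 3).

Last 6 bases (5'→3') — forward …AAAACC, reverse …TATAGG.
Reverse complement of the reverse primer's last 6 bases: CCTATA; its first k bases are the reverse complement of the reverse primer's last k bases, so a perfect k-base overlap needs the forward primer's last k bases to equal them.
Comparing (forward last k vs required): k=1: C vs C ✓; k=2: CC vs CC ✓; k=3: ACC vs CCT ✗; k=4: AACC vs CCTA ✗; k=5: AAACC vs CCTAT ✗; k=6: AAAACC vs CCTATA ✗.
Perfect overlaps at k = 1, 2; the largest is 2.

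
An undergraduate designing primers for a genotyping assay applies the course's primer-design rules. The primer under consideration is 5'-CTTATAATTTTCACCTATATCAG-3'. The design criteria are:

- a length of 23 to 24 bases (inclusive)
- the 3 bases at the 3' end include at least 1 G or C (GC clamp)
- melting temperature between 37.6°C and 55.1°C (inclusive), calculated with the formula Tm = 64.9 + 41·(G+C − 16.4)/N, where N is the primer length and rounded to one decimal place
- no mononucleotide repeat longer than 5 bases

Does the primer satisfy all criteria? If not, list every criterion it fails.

Meets all criteria.

Base counts: A=7, T=10, G=1, C=5 (length 23).
length: length 23 ✓
GC clamp: 3' end CAG has 2 G/C ✓
Tm: Tm = 64.9 + 41·(6 − 16.4)/23 = 46.4°C ✓
homopolymer run: longest run = 4 ✓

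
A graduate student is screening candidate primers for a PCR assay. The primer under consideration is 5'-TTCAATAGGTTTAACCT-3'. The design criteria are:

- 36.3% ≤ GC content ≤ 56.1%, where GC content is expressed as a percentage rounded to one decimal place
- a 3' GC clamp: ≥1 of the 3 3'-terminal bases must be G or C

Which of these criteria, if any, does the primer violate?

Fails: GC content.

Base counts: A=5, T=7, G=2, C=3 (length 17).
GC content: GC 5/17 = 29.4%, outside 36.3–56.1% ✗
GC clamp: 3' end CCT has 2 G/C ✓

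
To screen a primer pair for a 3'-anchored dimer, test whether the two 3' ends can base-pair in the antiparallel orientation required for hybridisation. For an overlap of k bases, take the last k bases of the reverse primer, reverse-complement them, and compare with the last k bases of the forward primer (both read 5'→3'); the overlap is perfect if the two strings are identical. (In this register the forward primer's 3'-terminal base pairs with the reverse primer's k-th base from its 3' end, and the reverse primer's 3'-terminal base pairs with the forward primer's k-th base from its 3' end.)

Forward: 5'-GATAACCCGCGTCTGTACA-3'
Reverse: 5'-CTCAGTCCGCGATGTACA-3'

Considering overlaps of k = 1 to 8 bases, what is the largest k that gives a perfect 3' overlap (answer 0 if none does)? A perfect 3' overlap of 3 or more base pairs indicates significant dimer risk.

Longest perfect overlap: 6 complementary base pairs; significant dimer risk (threshold 3).

Last 8 bases (5'→3') — forward …TCTGTACA, reverse …GATGTACA.
Reverse complement of the reverse primer's last 8 bases: TGTACATC; its first k bases are the reverse complement of the reverse primer's last k bases, so a perfect k-base overlap needs the forward primer's last k bases to equal them.
Comparing (forward last k vs required): k=1: A vs T ✗; k=2: CA vs TG ✗; k=3: ACA vs TGT ✗; k=4: TACA vs TGTA ✗; k=5: GTACA vs TGTAC ✗; k=6: TGTACA vs TGTACA ✓; k=7: CTGTACA vs TGTACAT ✗; k=8: TCTGTACA vs TGTACATC ✗.
Only k = 6 is perfect, so the longest perfect 3' overlap is 6.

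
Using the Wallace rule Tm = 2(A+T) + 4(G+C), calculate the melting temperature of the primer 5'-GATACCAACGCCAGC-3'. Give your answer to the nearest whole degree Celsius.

Base counts: A=5, T=1, G=3, C=6 (length 15).
Tm = 2·(5+1) + 4·(3+6) = 2·6 + 4·9 = 12 + 36 = 48°C.

48°C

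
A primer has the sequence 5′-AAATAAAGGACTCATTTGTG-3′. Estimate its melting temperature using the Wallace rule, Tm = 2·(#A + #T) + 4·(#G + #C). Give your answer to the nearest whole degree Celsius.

52°C

Base counts: A=8, T=6, G=4, C=2 (length 20).
Tm = 2·(8+6) + 4·(4+2) = 2·14 + 4·6 = 28 + 24 = 52°C.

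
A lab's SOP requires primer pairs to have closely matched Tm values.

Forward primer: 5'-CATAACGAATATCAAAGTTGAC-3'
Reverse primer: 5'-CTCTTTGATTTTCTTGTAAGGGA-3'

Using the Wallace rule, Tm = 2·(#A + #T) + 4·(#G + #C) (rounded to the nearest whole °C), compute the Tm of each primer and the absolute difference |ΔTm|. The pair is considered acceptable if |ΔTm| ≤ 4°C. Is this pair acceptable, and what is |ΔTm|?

|ΔTm| = 4°C; the pair is acceptable.

Forward: A=10 T=5 G=3 C=4 → Tm = 2·15 + 4·7 = 58°C.
Reverse: A=4 T=11 G=5 C=3 → Tm = 2·15 + 4·8 = 62°C.
|ΔTm| = |58 − 62| = 4°C, ≤ 4°C.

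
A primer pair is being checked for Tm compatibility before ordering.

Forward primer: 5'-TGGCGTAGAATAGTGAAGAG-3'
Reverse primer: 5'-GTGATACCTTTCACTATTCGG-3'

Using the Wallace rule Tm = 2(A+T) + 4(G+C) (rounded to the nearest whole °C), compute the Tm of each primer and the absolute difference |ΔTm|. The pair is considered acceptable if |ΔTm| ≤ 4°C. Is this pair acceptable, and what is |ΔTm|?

|ΔTm| = 2°C; the pair is acceptable.

Forward: A=7 T=4 G=8 C=1 → Tm = 2·11 + 4·9 = 58°C.
Reverse: A=4 T=8 G=4 C=5 → Tm = 2·12 + 4·9 = 60°C.
|ΔTm| = |58 − 60| = 2°C, ≤ 4°C.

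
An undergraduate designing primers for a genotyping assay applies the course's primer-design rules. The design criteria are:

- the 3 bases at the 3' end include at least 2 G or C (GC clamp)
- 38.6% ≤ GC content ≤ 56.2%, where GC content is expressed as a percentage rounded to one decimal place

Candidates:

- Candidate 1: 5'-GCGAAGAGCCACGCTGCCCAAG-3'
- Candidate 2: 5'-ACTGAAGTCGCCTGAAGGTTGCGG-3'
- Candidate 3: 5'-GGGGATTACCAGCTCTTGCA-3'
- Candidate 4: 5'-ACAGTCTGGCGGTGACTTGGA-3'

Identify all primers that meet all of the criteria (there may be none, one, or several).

Candidate 3 only.

Candidate 1 (22 nt, A=6 T=1 G=7 C=8): 3' end AAG has 1 G/C, need ≥2 ✗; GC 15/22 = 68.2%, outside 38.6–56.2% ✗ — fails.
Candidate 2 (24 nt, A=5 T=5 G=9 C=5): 3' end CGG has 3 G/C ✓; GC 14/24 = 58.3%, outside 38.6–56.2% ✗ — fails.
Candidate 3 (20 nt, A=4 T=5 G=6 C=5): 3' end GCA has 2 G/C ✓; GC 11/20 = 55.0% ✓ — passes.
Candidate 4 (21 nt, A=4 T=5 G=8 C=4): 3' end GGA has 2 G/C ✓; GC 12/21 = 57.1%, outside 38.6–56.2% ✗ — fails.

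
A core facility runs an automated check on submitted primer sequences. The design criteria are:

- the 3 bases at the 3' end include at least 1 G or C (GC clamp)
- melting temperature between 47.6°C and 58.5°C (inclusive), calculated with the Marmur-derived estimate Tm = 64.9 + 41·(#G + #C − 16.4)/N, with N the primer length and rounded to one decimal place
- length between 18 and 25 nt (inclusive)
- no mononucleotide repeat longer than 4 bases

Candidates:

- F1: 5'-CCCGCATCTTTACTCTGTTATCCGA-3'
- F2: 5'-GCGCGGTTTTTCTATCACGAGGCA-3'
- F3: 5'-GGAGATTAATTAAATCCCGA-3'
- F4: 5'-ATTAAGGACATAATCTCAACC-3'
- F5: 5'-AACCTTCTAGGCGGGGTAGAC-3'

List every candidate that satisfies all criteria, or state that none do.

F1 (25 nt, A=4 T=9 G=3 C=9): 3' end CGA has 2 G/C ✓; Tm = 64.9 + 41·(12 − 16.4)/25 = 57.7°C ✓; length 25 ✓; longest run = 3 ✓ — passes.
F2 (24 nt, A=4 T=7 G=7 C=6): 3' end GCA has 2 G/C ✓; Tm = 64.9 + 41·(13 − 16.4)/24 = 59.1°C, outside 47.6–58.5°C ✗; length 24 ✓; longest run = 5, exceeds 4 ✗ — fails.
F3 (20 nt, A=8 T=5 G=4 C=3): 3' end CGA has 2 G/C ✓; Tm = 64.9 + 41·(7 − 16.4)/20 = 45.6°C, outside 47.6–58.5°C ✗; length 20 ✓; longest run = 3 ✓ — fails.
F4 (21 nt, A=9 T=5 G=2 C=5): 3' end ACC has 2 G/C ✓; Tm = 64.9 + 41·(7 − 16.4)/21 = 46.5°C, outside 47.6–58.5°C ✗; length 21 ✓; longest run = 2 ✓ — fails.
F5 (21 nt, A=5 T=4 G=7 C=5): 3' end GAC has 2 G/C ✓; Tm = 64.9 + 41·(12 − 16.4)/21 = 56.3°C ✓; length 21 ✓; longest run = 4 ✓ — passes.

F1 and F5.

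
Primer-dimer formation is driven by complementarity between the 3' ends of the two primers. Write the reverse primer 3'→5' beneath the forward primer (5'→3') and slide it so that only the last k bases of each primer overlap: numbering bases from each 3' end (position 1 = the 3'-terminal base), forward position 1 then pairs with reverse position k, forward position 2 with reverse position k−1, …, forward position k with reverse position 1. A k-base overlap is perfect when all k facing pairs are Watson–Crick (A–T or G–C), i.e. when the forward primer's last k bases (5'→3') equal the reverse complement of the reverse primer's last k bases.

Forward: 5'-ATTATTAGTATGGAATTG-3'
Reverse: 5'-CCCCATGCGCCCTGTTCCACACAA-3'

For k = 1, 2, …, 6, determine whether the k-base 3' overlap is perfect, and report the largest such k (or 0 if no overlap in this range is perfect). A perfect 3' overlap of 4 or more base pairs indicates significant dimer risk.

Longest perfect overlap: 3 complementary base pairs; below the dimer-risk threshold (threshold 4).

Last 6 bases (5'→3') — forward …GAATTG, reverse …ACACAA.
Reverse complement of the reverse primer's last 6 bases: TTGTGT; its first k bases are the reverse complement of the reverse primer's last k bases, so a perfect k-base overlap needs the forward primer's last k bases to equal them.
Comparing (forward last k vs required): k=1: G vs T ✗; k=2: TG vs TT ✗; k=3: TTG vs TTG ✓; k=4: ATTG vs TTGT ✗; k=5: AATTG vs TTGTG ✗; k=6: GAATTG vs TTGTGT ✗.
Only k = 3 is perfect, so the longest perfect 3' overlap is 3.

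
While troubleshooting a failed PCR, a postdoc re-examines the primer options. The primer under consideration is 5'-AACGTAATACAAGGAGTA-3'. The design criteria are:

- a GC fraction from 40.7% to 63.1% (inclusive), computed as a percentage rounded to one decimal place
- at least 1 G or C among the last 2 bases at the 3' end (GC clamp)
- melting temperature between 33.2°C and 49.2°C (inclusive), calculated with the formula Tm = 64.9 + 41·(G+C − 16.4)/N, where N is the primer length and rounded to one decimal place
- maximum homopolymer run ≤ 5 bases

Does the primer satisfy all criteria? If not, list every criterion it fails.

Fails: GC content, GC clamp.

Base counts: A=9, T=3, G=4, C=2 (length 18).
GC content: GC 6/18 = 33.3%, outside 40.7–63.1% ✗
GC clamp: 3' end TA has 0 G/C, need ≥1 ✗
Tm: Tm = 64.9 + 41·(6 − 16.4)/18 = 41.2°C ✓
homopolymer run: longest run = 2 ✓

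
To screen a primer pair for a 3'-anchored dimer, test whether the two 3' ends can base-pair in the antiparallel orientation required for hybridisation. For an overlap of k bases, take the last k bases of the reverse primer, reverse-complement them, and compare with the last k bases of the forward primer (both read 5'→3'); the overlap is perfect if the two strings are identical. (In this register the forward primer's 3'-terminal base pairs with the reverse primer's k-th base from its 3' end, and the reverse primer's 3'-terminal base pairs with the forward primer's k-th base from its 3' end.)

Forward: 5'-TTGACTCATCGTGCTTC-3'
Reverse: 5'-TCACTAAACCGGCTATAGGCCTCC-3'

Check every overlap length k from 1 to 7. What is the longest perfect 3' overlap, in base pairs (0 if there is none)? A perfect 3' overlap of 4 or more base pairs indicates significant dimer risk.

Longest perfect overlap: 0 complementary base pairs; below the dimer-risk threshold (threshold 4).

Last 7 bases (5'→3') — forward …GTGCTTC, reverse …GGCCTCC.
Reverse complement of the reverse primer's last 7 bases: GGAGGCC; its first k bases are the reverse complement of the reverse primer's last k bases, so a perfect k-base overlap needs the forward primer's last k bases to equal them.
Comparing (forward last k vs required): k=1: C vs G ✗; k=2: TC vs GG ✗; k=3: TTC vs GGA ✗; k=4: CTTC vs GGAG ✗; k=5: GCTTC vs GGAGG ✗; k=6: TGCTTC vs GGAGGC ✗; k=7: GTGCTTC vs GGAGGCC ✗.
No overlap length from 1 to 7 is perfect, so the longest perfect 3' overlap is 0.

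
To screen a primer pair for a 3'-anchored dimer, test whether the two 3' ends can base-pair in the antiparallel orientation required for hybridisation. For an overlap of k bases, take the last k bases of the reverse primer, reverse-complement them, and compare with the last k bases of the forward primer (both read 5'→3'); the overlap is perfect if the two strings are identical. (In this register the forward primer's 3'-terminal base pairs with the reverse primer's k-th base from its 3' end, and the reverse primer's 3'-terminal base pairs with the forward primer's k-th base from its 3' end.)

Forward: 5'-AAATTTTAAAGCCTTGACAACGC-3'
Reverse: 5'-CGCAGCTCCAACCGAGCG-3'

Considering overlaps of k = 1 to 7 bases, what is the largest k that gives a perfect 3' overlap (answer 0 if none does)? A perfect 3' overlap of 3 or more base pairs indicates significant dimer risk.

Last 7 bases (5'→3') — forward …ACAACGC, reverse …CCGAGCG.
Reverse complement of the reverse primer's last 7 bases: CGCTCGG; its first k bases are the reverse complement of the reverse primer's last k bases, so a perfect k-base overlap needs the forward primer's last k bases to equal them.
Comparing (forward last k vs required): k=1: C vs C ✓; k=2: GC vs CG ✗; k=3: CGC vs CGC ✓; k=4: ACGC vs CGCT ✗; k=5: AACGC vs CGCTC ✗; k=6: CAACGC vs CGCTCG ✗; k=7: ACAACGC vs CGCTCGG ✗.
Perfect overlaps at k = 1, 3; the largest is 3.

Longest perfect overlap: 3 complementary base pairs; significant dimer risk (threshold 3).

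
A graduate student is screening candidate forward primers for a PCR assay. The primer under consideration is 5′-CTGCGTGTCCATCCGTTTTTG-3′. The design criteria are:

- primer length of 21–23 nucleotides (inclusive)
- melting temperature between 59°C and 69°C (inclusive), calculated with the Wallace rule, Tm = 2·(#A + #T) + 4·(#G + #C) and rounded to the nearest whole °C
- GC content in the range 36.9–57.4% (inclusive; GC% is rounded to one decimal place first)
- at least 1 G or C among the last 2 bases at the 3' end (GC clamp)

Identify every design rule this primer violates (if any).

Base counts: A=1, T=9, G=5, C=6 (length 21).
length: length 21 ✓
Tm: Tm = 2·10 + 4·11 = 64°C ✓
GC content: GC 11/21 = 52.4% ✓
GC clamp: 3' end TG has 1 G/C ✓

Meets all criteria.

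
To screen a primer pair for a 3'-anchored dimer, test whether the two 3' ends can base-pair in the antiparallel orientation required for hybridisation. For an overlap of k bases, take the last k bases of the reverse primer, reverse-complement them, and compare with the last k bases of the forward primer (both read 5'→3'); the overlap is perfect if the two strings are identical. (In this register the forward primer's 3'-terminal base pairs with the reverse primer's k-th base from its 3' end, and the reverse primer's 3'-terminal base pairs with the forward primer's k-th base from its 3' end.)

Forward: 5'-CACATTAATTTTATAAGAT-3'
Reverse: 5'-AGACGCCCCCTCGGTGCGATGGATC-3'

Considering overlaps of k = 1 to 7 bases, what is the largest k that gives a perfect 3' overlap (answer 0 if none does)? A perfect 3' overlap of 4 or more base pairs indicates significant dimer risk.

Longest perfect overlap: 3 complementary base pairs; below the dimer-risk threshold (threshold 4).

Last 7 bases (5'→3') — forward …ATAAGAT, reverse …ATGGATC.
Reverse complement of the reverse primer's last 7 bases: GATCCAT; its first k bases are the reverse complement of the reverse primer's last k bases, so a perfect k-base overlap needs the forward primer's last k bases to equal them.
Comparing (forward last k vs required): k=1: T vs G ✗; k=2: AT vs GA ✗; k=3: GAT vs GAT ✓; k=4: AGAT vs GATC ✗; k=5: AAGAT vs GATCC ✗; k=6: TAAGAT vs GATCCA ✗; k=7: ATAAGAT vs GATCCAT ✗.
Only k = 3 is perfect, so the longest perfect 3' overlap is 3.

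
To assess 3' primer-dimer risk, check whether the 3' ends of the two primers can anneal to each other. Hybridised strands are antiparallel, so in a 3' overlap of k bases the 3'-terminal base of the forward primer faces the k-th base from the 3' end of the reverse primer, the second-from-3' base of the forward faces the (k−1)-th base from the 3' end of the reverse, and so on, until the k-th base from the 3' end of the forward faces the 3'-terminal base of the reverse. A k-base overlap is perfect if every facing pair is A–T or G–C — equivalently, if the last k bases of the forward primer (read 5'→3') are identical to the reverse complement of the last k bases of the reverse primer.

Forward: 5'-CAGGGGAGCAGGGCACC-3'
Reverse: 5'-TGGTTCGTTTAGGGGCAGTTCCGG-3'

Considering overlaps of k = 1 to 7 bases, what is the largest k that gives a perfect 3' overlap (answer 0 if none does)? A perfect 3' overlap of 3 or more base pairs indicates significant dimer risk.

Last 7 bases (5'→3') — forward …GGGCACC, reverse …GTTCCGG.
Reverse complement of the reverse primer's last 7 bases: CCGGAAC; its first k bases are the reverse complement of the reverse primer's last k bases, so a perfect k-base overlap needs the forward primer's last k bases to equal them.
Comparing (forward last k vs required): k=1: C vs C ✓; k=2: CC vs CC ✓; k=3: ACC vs CCG ✗; k=4: CACC vs CCGG ✗; k=5: GCACC vs CCGGA ✗; k=6: GGCACC vs CCGGAA ✗; k=7: GGGCACC vs CCGGAAC ✗.
Perfect overlaps at k = 1, 2; the largest is 2.

Longest perfect overlap: 2 complementary base pairs; below the dimer-risk threshold (threshold 3).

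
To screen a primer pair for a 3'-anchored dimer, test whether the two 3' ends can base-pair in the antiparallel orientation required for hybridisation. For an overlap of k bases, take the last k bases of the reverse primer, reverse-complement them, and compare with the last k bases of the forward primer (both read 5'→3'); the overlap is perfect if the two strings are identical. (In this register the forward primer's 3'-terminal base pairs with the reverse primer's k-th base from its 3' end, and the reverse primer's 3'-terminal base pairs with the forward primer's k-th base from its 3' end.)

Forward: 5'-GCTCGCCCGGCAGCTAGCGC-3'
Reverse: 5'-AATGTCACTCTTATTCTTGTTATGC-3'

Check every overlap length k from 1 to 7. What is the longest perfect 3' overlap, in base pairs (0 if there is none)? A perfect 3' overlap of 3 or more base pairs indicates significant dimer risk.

Longest perfect overlap: 2 complementary base pairs; below the dimer-risk threshold (threshold 3).

Last 7 bases (5'→3') — forward …CTAGCGC, reverse …GTTATGC.
Reverse complement of the reverse primer's last 7 bases: GCATAAC; its first k bases are the reverse complement of the reverse primer's last k bases, so a perfect k-base overlap needs the forward primer's last k bases to equal them.
Comparing (forward last k vs required): k=1: C vs G ✗; k=2: GC vs GC ✓; k=3: CGC vs GCA ✗; k=4: GCGC vs GCAT ✗; k=5: AGCGC vs GCATA ✗; k=6: TAGCGC vs GCATAA ✗; k=7: CTAGCGC vs GCATAAC ✗.
Only k = 2 is perfect, so the longest perfect 3' overlap is 2.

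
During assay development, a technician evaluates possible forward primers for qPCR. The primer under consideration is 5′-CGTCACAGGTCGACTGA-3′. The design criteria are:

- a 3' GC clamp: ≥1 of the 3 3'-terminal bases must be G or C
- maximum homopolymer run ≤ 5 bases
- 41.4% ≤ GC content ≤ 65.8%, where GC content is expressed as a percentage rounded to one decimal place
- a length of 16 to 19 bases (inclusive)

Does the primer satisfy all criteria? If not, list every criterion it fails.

Base counts: A=4, T=3, G=5, C=5 (length 17).
GC clamp: 3' end TGA has 1 G/C ✓
homopolymer run: longest run = 2 ✓
GC content: GC 10/17 = 58.8% ✓
length: length 17 ✓

Meets all criteria.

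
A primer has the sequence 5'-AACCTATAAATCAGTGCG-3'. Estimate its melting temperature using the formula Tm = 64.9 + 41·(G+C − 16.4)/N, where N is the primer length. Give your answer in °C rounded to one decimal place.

Base counts: A=7, T=4, G=3, C=4; G+C = 7, N = 18.
Tm = 64.9 + 41·(7 − 16.4)/18 = 64.9 + -385.40/18 = 43.5°C.

43.5°C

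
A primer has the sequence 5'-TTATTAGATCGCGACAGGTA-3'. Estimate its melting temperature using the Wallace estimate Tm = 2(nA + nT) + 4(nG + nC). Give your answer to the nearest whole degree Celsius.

56°C

Base counts: A=6, T=6, G=5, C=3 (length 20).
Tm = 2·(6+6) + 4·(5+3) = 2·12 + 4·8 = 24 + 32 = 56°C.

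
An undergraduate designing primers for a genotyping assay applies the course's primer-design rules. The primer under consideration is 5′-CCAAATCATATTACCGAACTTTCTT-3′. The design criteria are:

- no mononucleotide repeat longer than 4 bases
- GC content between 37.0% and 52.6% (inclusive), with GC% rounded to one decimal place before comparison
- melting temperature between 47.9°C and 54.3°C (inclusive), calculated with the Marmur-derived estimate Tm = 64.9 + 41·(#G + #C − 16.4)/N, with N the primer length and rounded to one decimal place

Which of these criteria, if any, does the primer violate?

Fails: GC content.

Base counts: A=8, T=9, G=1, C=7 (length 25).
homopolymer run: longest run = 3 ✓
GC content: GC 8/25 = 32.0%, outside 37.0–52.6% ✗
Tm: Tm = 64.9 + 41·(8 − 16.4)/25 = 51.1°C ✓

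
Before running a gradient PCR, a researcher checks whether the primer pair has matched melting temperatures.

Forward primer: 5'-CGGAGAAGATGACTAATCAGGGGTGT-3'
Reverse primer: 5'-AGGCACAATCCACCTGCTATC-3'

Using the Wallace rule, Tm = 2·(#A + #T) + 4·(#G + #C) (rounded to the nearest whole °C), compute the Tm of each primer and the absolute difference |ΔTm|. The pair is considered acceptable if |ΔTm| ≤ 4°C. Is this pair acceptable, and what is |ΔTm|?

Forward: A=8 T=5 G=10 C=3 → Tm = 2·13 + 4·13 = 78°C.
Reverse: A=6 T=4 G=3 C=8 → Tm = 2·10 + 4·11 = 64°C.
|ΔTm| = |78 − 64| = 14°C, > 4°C.

|ΔTm| = 14°C; the pair is not acceptable.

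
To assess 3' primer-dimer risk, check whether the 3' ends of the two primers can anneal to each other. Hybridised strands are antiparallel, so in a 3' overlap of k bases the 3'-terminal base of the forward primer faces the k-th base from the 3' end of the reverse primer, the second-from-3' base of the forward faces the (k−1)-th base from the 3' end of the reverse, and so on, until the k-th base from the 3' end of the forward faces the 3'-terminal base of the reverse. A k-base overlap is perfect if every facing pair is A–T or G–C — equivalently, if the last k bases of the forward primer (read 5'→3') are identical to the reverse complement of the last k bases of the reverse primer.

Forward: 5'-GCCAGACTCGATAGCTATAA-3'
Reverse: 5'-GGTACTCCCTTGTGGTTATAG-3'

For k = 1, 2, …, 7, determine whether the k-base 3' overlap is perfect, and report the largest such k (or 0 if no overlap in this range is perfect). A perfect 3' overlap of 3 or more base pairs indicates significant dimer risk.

Last 7 bases (5'→3') — forward …GCTATAA, reverse …GTTATAG.
Reverse complement of the reverse primer's last 7 bases: CTATAAC; its first k bases are the reverse complement of the reverse primer's last k bases, so a perfect k-base overlap needs the forward primer's last k bases to equal them.
Comparing (forward last k vs required): k=1: A vs C ✗; k=2: AA vs CT ✗; k=3: TAA vs CTA ✗; k=4: ATAA vs CTAT ✗; k=5: TATAA vs CTATA ✗; k=6: CTATAA vs CTATAA ✓; k=7: GCTATAA vs CTATAAC ✗.
Only k = 6 is perfect, so the longest perfect 3' overlap is 6.

Longest perfect overlap: 6 complementary base pairs; significant dimer risk (threshold 3).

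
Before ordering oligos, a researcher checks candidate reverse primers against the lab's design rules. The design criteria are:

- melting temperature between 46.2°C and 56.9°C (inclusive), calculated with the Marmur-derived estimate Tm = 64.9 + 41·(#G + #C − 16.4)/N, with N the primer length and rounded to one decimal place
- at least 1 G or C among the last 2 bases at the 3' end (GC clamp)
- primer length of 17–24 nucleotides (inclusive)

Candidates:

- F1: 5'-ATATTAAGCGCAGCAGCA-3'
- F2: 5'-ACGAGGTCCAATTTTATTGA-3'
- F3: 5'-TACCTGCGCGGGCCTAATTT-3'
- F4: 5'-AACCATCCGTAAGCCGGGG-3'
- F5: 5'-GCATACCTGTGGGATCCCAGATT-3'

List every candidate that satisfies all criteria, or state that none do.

F4 only.

F1 (18 nt, A=7 T=3 G=4 C=4): Tm = 64.9 + 41·(8 − 16.4)/18 = 45.8°C, outside 46.2–56.9°C ✗; 3' end CA has 1 G/C ✓; length 18 ✓ — fails.
F2 (20 nt, A=6 T=7 G=4 C=3): Tm = 64.9 + 41·(7 − 16.4)/20 = 45.6°C, outside 46.2–56.9°C ✗; 3' end GA has 1 G/C ✓; length 20 ✓ — fails.
F3 (20 nt, A=3 T=6 G=5 C=6): Tm = 64.9 + 41·(11 − 16.4)/20 = 53.8°C ✓; 3' end TT has 0 G/C, need ≥1 ✗; length 20 ✓ — fails.
F4 (19 nt, A=5 T=2 G=6 C=6): Tm = 64.9 + 41·(12 − 16.4)/19 = 55.4°C ✓; 3' end GG has 2 G/C ✓; length 19 ✓ — passes.
F5 (23 nt, A=5 T=6 G=6 C=6): Tm = 64.9 + 41·(12 − 16.4)/23 = 57.1°C, outside 46.2–56.9°C ✗; 3' end TT has 0 G/C, need ≥1 ✗; length 23 ✓ — fails.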